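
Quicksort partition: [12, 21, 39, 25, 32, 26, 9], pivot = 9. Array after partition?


Elements <= 9 go left of pivot.
Result: [9, 21, 39, 25, 32, 26, 12], pivot at index 0


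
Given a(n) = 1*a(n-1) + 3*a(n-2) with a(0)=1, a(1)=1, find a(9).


Build bottom-up:
...a(7)=217, a(8)=508, a(9)=1*508+3*217=1159


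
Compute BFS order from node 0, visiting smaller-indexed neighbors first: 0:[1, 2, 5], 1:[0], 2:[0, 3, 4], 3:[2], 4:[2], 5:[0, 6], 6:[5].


BFS queue: start with [0]
Visit order: [0, 1, 2, 5, 3, 4, 6]


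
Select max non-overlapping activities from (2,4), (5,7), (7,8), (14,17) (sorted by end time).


Greedy: pick earliest-ending, then skip overlaps.
Selected (4 activities): [(2, 4), (5, 7), (7, 8), (14, 17)]


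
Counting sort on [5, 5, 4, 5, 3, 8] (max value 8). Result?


Count array: [0, 0, 0, 1, 1, 3, 0, 0, 1]
Reconstruct: [3, 4, 5, 5, 5, 8]


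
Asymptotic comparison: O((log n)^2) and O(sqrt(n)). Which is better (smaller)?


polylogarithmic grows slower than sublinear
O((log n)^2) is asymptotically smaller; O(sqrt(n)) grows faster


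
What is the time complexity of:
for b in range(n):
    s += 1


Per nesting level: O(n) = O(n)
Complexity: O(n)


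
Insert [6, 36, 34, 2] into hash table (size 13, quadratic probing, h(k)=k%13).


Insertions: 6->slot 6; 36->slot 10; 34->slot 8; 2->slot 2
Table: [None, None, 2, None, None, None, 6, None, 34, None, 36, None, None]


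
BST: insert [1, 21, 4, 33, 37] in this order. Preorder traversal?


Root = 1; build tree by BST insertion.
Preorder traversal: [1, 21, 4, 33, 37]


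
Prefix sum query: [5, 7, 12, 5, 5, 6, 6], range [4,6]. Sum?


Prefix sums: [0, 5, 12, 24, 29, 34, 40, 46]
Sum[4..6] = prefix[7] - prefix[4] = 46 - 29 = 17


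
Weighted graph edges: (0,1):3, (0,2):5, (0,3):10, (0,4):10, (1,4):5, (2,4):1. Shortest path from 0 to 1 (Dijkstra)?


Dijkstra from 0:
Distances: {0: 0, 1: 3, 2: 5, 3: 10, 4: 6}
Shortest distance to 1 = 3, path = [0, 1]


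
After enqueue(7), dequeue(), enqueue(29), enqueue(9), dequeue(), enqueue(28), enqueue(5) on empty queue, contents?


enqueue(7) -> [7]
dequeue() returns 7 -> []
enqueue(29) -> [29]
enqueue(9) -> [29, 9]
dequeue() returns 29 -> [9]
enqueue(28) -> [9, 28]
enqueue(5) -> [9, 28, 5]
Final queue (front to back): [9, 28, 5]


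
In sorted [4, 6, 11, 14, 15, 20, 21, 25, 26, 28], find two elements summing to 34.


Two pointers: lo=0, hi=9
Found pair: (6, 28) summing to 34


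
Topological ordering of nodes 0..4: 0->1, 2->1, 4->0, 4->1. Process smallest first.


Kahn's algorithm, process smallest node first
Order: [2, 3, 4, 0, 1]


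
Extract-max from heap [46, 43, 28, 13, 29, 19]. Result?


Max = 46
Replace root with last, heapify down
Resulting heap: [43, 29, 28, 13, 19]


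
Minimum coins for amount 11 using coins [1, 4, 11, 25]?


dp[0]=0; dp[i]=1+min(dp[i-c] for c in coins)
...dp[6]=3, dp[7]=4, dp[8]=2, dp[9]=3, dp[10]=4, dp[11]=1
Minimum coins for 11 = 1


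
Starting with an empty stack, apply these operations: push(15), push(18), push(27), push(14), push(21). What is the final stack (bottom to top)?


push(15) -> [15]
push(18) -> [15, 18]
push(27) -> [15, 18, 27]
push(14) -> [15, 18, 27, 14]
push(21) -> [15, 18, 27, 14, 21]
Final stack (bottom to top): [15, 18, 27, 14, 21]


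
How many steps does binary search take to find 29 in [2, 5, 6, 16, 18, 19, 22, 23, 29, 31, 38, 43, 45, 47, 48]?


Search for 29:
[0,14] mid=7 arr[7]=23
[8,14] mid=11 arr[11]=43
[8,10] mid=9 arr[9]=31
[8,8] mid=8 arr[8]=29
Total: 4 comparisons


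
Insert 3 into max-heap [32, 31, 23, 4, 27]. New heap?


Append 3: [32, 31, 23, 4, 27, 3]
Bubble up: no swaps needed
Result: [32, 31, 23, 4, 27, 3]


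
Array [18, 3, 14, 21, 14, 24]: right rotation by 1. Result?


Right rotate by 1: [24, 18, 3, 14, 21, 14]


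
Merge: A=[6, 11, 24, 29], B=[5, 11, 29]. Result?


Compare heads, take smaller each step.
Merged: [5, 6, 11, 11, 24, 29, 29]


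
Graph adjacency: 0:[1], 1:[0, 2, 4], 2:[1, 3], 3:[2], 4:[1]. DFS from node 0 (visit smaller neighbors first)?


DFS stack-based: start with [0]
Visit order: [0, 1, 2, 3, 4]


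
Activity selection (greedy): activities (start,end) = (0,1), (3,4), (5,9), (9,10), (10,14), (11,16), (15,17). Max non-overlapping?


Greedy: pick earliest-ending, then skip overlaps.
Selected (6 activities): [(0, 1), (3, 4), (5, 9), (9, 10), (10, 14), (15, 17)]


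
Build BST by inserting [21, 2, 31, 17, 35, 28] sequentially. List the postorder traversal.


Root = 21; build tree by BST insertion.
Postorder traversal: [17, 2, 28, 35, 31, 21]


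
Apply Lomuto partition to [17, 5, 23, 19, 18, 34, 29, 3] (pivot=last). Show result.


Elements <= 3 go left of pivot.
Result: [3, 5, 23, 19, 18, 34, 29, 17], pivot at index 0


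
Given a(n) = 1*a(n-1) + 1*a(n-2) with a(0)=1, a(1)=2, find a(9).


Build bottom-up:
...a(7)=34, a(8)=55, a(9)=1*55+1*34=89


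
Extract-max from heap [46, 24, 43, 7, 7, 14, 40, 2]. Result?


Max = 46
Replace root with last, heapify down
Resulting heap: [43, 24, 40, 7, 7, 14, 2]


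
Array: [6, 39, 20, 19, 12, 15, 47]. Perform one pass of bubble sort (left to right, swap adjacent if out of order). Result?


After one pass: [6, 20, 19, 12, 15, 39, 47]


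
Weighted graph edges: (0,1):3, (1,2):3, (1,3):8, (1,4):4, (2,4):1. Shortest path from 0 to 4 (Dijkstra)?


Dijkstra from 0:
Distances: {0: 0, 1: 3, 2: 6, 3: 11, 4: 7}
Shortest distance to 4 = 7, path = [0, 1, 4]


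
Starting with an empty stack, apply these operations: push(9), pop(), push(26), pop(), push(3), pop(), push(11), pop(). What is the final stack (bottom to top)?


push(9) -> [9]
pop() returns 9 -> []
push(26) -> [26]
pop() returns 26 -> []
push(3) -> [3]
pop() returns 3 -> []
push(11) -> [11]
pop() returns 11 -> []
Final stack (bottom to top): []


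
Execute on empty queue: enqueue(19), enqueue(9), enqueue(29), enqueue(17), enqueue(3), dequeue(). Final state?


enqueue(19) -> [19]
enqueue(9) -> [19, 9]
enqueue(29) -> [19, 9, 29]
enqueue(17) -> [19, 9, 29, 17]
enqueue(3) -> [19, 9, 29, 17, 3]
dequeue() returns 19 -> [9, 29, 17, 3]
Final queue (front to back): [9, 29, 17, 3]


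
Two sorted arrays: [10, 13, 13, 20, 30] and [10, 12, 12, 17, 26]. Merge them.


Compare heads, take smaller each step.
Merged: [10, 10, 12, 12, 13, 13, 17, 20, 26, 30]


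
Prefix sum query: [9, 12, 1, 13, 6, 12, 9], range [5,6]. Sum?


Prefix sums: [0, 9, 21, 22, 35, 41, 53, 62]
Sum[5..6] = prefix[7] - prefix[5] = 62 - 41 = 21


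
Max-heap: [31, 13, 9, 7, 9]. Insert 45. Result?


Append 45: [31, 13, 9, 7, 9, 45]
Bubble up: swap idx 5(45) with idx 2(9); swap idx 2(45) with idx 0(31)
Result: [45, 13, 31, 7, 9, 9]


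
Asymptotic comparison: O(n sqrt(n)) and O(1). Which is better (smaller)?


constant grows slower than n^1.5
O(1) is asymptotically smaller; O(n sqrt(n)) grows faster


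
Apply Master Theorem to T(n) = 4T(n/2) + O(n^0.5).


a=4, b=2, c=0.5. log_2(4)=2 > c=0.5. Case 1: O(n^log_b(a)) = O(n^2)
Complexity: O(n^2)


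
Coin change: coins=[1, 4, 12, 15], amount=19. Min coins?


dp[0]=0; dp[i]=1+min(dp[i-c] for c in coins)
...dp[14]=3, dp[15]=1, dp[16]=2, dp[17]=3, dp[18]=4, dp[19]=2
Minimum coins for 19 = 2


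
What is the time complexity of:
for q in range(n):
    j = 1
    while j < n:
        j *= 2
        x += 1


Per nesting level: O(n) * O(log n) = O(n log n)
Complexity: O(n log n)


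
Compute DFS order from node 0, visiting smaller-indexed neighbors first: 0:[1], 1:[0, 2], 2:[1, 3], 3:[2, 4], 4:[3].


DFS stack-based: start with [0]
Visit order: [0, 1, 2, 3, 4]


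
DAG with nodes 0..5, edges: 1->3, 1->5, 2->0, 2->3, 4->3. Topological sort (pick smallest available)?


Kahn's algorithm, process smallest node first
Order: [1, 2, 0, 4, 3, 5]


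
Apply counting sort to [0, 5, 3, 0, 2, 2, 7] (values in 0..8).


Count array: [2, 0, 2, 1, 0, 1, 0, 1, 0]
Reconstruct: [0, 0, 2, 2, 3, 5, 7]


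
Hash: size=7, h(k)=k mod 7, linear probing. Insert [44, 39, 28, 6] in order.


Insertions: 44->slot 2; 39->slot 4; 28->slot 0; 6->slot 6
Table: [28, None, 44, None, 39, None, 6]


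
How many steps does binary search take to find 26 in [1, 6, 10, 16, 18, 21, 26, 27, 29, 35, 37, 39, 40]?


Search for 26:
[0,12] mid=6 arr[6]=26
Total: 1 comparisons


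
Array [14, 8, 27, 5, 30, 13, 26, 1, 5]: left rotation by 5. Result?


Left rotate by 5: [13, 26, 1, 5, 14, 8, 27, 5, 30]


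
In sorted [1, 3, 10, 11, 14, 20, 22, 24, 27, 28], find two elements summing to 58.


Two pointers: lo=0, hi=9
No pair sums to 58


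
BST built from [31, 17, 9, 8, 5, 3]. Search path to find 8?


BST root = 31
Search for 8: compare at each node
Path: [31, 17, 9, 8]


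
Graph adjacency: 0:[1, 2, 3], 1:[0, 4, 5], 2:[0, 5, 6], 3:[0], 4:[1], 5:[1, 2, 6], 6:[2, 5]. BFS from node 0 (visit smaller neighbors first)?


BFS queue: start with [0]
Visit order: [0, 1, 2, 3, 4, 5, 6]


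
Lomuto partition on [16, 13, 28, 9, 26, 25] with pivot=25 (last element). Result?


Elements <= 25 go left of pivot.
Result: [16, 13, 9, 25, 26, 28], pivot at index 3


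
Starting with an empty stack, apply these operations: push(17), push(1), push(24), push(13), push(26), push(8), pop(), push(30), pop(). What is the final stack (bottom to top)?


push(17) -> [17]
push(1) -> [17, 1]
push(24) -> [17, 1, 24]
push(13) -> [17, 1, 24, 13]
push(26) -> [17, 1, 24, 13, 26]
push(8) -> [17, 1, 24, 13, 26, 8]
pop() returns 8 -> [17, 1, 24, 13, 26]
push(30) -> [17, 1, 24, 13, 26, 30]
pop() returns 30 -> [17, 1, 24, 13, 26]
Final stack (bottom to top): [17, 1, 24, 13, 26]


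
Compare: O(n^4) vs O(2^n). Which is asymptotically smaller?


quartic grows slower than exponential
O(n^4) is asymptotically smaller; O(2^n) grows faster


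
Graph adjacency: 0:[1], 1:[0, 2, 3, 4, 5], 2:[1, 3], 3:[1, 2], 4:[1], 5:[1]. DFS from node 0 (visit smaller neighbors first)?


DFS stack-based: start with [0]
Visit order: [0, 1, 2, 3, 4, 5]


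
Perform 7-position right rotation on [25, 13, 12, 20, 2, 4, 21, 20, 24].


Right rotate by 7: [12, 20, 2, 4, 21, 20, 24, 25, 13]


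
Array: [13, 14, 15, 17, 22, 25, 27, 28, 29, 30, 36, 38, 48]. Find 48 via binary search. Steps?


Search for 48:
[0,12] mid=6 arr[6]=27
[7,12] mid=9 arr[9]=30
[10,12] mid=11 arr[11]=38
[12,12] mid=12 arr[12]=48
Total: 4 comparisons


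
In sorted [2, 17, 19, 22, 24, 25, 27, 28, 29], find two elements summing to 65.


Two pointers: lo=0, hi=8
No pair sums to 65


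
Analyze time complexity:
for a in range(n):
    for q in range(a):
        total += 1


Per nesting level: O(n) * O(n) [triangular over a] = O(n^2)
Complexity: O(n^2)


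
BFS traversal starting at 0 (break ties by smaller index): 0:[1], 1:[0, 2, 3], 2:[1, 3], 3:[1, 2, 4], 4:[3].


BFS queue: start with [0]
Visit order: [0, 1, 2, 3, 4]


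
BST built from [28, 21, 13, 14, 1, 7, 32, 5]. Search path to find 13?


BST root = 28
Search for 13: compare at each node
Path: [28, 21, 13]


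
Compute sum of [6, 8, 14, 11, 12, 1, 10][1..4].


Prefix sums: [0, 6, 14, 28, 39, 51, 52, 62]
Sum[1..4] = prefix[5] - prefix[1] = 51 - 6 = 45


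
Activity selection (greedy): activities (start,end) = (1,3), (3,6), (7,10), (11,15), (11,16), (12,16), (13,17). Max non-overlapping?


Greedy: pick earliest-ending, then skip overlaps.
Selected (4 activities): [(1, 3), (3, 6), (7, 10), (11, 15)]


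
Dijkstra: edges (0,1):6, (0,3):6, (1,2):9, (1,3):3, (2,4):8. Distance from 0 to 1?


Dijkstra from 0:
Distances: {0: 0, 1: 6, 2: 15, 3: 6, 4: 23}
Shortest distance to 1 = 6, path = [0, 1]


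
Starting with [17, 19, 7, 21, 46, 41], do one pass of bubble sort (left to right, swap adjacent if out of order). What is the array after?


After one pass: [17, 7, 19, 21, 41, 46]


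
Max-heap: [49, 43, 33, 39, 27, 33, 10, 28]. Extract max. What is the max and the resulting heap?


Max = 49
Replace root with last, heapify down
Resulting heap: [43, 39, 33, 28, 27, 33, 10]


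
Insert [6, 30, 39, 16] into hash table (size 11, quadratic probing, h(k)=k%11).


Insertions: 6->slot 6; 30->slot 8; 39->slot 7; 16->slot 5
Table: [None, None, None, None, None, 16, 6, 39, 30, None, None]


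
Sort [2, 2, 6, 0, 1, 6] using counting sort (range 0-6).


Count array: [1, 1, 2, 0, 0, 0, 2]
Reconstruct: [0, 1, 2, 2, 6, 6]


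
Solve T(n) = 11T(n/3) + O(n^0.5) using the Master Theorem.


a=11, b=3, c=0.5. log_3(11)=2.183 > c=0.5. Case 1: O(n^log_b(a)) = O(n^2.183)
Complexity: O(n^2.183)


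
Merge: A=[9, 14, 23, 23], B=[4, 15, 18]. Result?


Compare heads, take smaller each step.
Merged: [4, 9, 14, 15, 18, 23, 23]


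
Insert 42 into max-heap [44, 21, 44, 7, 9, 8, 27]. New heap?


Append 42: [44, 21, 44, 7, 9, 8, 27, 42]
Bubble up: swap idx 7(42) with idx 3(7); swap idx 3(42) with idx 1(21)
Result: [44, 42, 44, 21, 9, 8, 27, 7]


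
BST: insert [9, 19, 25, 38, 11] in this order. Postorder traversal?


Root = 9; build tree by BST insertion.
Postorder traversal: [11, 38, 25, 19, 9]


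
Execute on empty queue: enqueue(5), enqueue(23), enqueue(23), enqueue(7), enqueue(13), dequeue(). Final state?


enqueue(5) -> [5]
enqueue(23) -> [5, 23]
enqueue(23) -> [5, 23, 23]
enqueue(7) -> [5, 23, 23, 7]
enqueue(13) -> [5, 23, 23, 7, 13]
dequeue() returns 5 -> [23, 23, 7, 13]
Final queue (front to back): [23, 23, 7, 13]


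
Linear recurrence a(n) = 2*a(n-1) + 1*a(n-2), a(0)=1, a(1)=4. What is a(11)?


Build bottom-up:
...a(9)=4348, a(10)=10497, a(11)=2*10497+1*4348=25342


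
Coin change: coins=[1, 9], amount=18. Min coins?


dp[0]=0; dp[i]=1+min(dp[i-c] for c in coins)
...dp[13]=5, dp[14]=6, dp[15]=7, dp[16]=8, dp[17]=9, dp[18]=2
Minimum coins for 18 = 2


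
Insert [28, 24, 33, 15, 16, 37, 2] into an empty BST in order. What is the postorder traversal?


Root = 28; build tree by BST insertion.
Postorder traversal: [2, 16, 15, 24, 37, 33, 28]


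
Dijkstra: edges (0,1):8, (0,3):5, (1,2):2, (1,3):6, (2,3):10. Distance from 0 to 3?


Dijkstra from 0:
Distances: {0: 0, 1: 8, 2: 10, 3: 5}
Shortest distance to 3 = 5, path = [0, 3]


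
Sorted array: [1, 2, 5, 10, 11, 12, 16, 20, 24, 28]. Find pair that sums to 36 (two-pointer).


Two pointers: lo=0, hi=9
Found pair: (12, 24) summing to 36


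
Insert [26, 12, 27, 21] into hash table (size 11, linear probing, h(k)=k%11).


Insertions: 26->slot 4; 12->slot 1; 27->slot 5; 21->slot 10
Table: [None, 12, None, None, 26, 27, None, None, None, None, 21]


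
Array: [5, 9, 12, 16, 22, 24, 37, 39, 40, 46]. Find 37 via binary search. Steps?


Search for 37:
[0,9] mid=4 arr[4]=22
[5,9] mid=7 arr[7]=39
[5,6] mid=5 arr[5]=24
[6,6] mid=6 arr[6]=37
Total: 4 comparisons


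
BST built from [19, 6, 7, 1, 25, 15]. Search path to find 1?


BST root = 19
Search for 1: compare at each node
Path: [19, 6, 1]


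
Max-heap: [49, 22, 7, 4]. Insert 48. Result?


Append 48: [49, 22, 7, 4, 48]
Bubble up: swap idx 4(48) with idx 1(22)
Result: [49, 48, 7, 4, 22]


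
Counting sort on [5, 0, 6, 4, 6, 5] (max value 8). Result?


Count array: [1, 0, 0, 0, 1, 2, 2, 0, 0]
Reconstruct: [0, 4, 5, 5, 6, 6]


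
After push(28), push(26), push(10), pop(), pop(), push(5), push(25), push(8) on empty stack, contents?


push(28) -> [28]
push(26) -> [28, 26]
push(10) -> [28, 26, 10]
pop() returns 10 -> [28, 26]
pop() returns 26 -> [28]
push(5) -> [28, 5]
push(25) -> [28, 5, 25]
push(8) -> [28, 5, 25, 8]
Final stack (bottom to top): [28, 5, 25, 8]


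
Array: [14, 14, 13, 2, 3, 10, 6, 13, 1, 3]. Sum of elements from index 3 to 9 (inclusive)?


Prefix sums: [0, 14, 28, 41, 43, 46, 56, 62, 75, 76, 79]
Sum[3..9] = prefix[10] - prefix[3] = 79 - 41 = 38


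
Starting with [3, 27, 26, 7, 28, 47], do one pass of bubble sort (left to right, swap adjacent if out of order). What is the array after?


After one pass: [3, 26, 7, 27, 28, 47]


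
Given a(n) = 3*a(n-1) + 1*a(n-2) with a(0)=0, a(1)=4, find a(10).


Build bottom-up:
...a(8)=15708, a(9)=51880, a(10)=3*51880+1*15708=171348


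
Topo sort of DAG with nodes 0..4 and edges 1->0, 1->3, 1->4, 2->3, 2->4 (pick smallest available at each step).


Kahn's algorithm, process smallest node first
Order: [1, 0, 2, 3, 4]


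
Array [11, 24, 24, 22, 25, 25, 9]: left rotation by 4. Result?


Left rotate by 4: [25, 25, 9, 11, 24, 24, 22]


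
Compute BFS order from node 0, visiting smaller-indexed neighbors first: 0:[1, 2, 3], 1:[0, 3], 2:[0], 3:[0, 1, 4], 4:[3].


BFS queue: start with [0]
Visit order: [0, 1, 2, 3, 4]


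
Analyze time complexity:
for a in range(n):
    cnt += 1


Per nesting level: O(n) = O(n)
Complexity: O(n)


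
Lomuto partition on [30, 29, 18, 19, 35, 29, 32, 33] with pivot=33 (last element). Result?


Elements <= 33 go left of pivot.
Result: [30, 29, 18, 19, 29, 32, 33, 35], pivot at index 6


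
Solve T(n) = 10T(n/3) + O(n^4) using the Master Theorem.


a=10, b=3, c=4. log_3(10)=2.096 < c=4. Case 3: O(n^c) = O(n^4)
Complexity: O(n^4)


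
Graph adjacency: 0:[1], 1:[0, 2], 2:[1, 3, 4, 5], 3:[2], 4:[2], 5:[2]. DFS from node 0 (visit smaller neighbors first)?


DFS stack-based: start with [0]
Visit order: [0, 1, 2, 3, 4, 5]


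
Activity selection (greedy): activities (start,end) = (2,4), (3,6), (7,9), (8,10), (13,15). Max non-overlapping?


Greedy: pick earliest-ending, then skip overlaps.
Selected (3 activities): [(2, 4), (7, 9), (13, 15)]


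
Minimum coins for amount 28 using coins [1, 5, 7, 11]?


dp[0]=0; dp[i]=1+min(dp[i-c] for c in coins)
...dp[23]=3, dp[24]=4, dp[25]=3, dp[26]=4, dp[27]=3, dp[28]=4
Minimum coins for 28 = 4


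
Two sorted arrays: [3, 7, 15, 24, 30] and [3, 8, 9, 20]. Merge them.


Compare heads, take smaller each step.
Merged: [3, 3, 7, 8, 9, 15, 20, 24, 30]


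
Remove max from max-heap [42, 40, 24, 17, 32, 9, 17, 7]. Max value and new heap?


Max = 42
Replace root with last, heapify down
Resulting heap: [40, 32, 24, 17, 7, 9, 17]


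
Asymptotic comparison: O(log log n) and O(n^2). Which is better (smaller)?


double-logarithmic grows slower than quadratic
O(log log n) is asymptotically smaller; O(n^2) grows faster


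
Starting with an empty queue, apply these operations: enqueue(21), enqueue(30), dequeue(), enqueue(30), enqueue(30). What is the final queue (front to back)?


enqueue(21) -> [21]
enqueue(30) -> [21, 30]
dequeue() returns 21 -> [30]
enqueue(30) -> [30, 30]
enqueue(30) -> [30, 30, 30]
Final queue (front to back): [30, 30, 30]


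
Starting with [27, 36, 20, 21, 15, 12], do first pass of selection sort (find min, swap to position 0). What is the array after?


After one pass: [12, 36, 20, 21, 15, 27]


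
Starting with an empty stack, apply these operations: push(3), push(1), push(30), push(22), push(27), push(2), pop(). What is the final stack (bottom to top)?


push(3) -> [3]
push(1) -> [3, 1]
push(30) -> [3, 1, 30]
push(22) -> [3, 1, 30, 22]
push(27) -> [3, 1, 30, 22, 27]
push(2) -> [3, 1, 30, 22, 27, 2]
pop() returns 2 -> [3, 1, 30, 22, 27]
Final stack (bottom to top): [3, 1, 30, 22, 27]


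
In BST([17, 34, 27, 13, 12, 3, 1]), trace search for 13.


BST root = 17
Search for 13: compare at each node
Path: [17, 13]


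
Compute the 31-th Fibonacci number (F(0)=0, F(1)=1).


F(n)=F(n-1)+F(n-2)
...F(29)=514229, F(30)=832040, F(31)=1346269


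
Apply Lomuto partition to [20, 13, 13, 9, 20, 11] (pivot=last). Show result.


Elements <= 11 go left of pivot.
Result: [9, 11, 13, 20, 20, 13], pivot at index 1


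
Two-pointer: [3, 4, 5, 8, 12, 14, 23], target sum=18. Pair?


Two pointers: lo=0, hi=6
Found pair: (4, 14) summing to 18


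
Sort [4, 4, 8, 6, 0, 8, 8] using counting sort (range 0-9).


Count array: [1, 0, 0, 0, 2, 0, 1, 0, 3, 0]
Reconstruct: [0, 4, 4, 6, 8, 8, 8]


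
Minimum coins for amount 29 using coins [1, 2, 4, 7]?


dp[0]=0; dp[i]=1+min(dp[i-c] for c in coins)
...dp[24]=5, dp[25]=4, dp[26]=5, dp[27]=5, dp[28]=4, dp[29]=5
Minimum coins for 29 = 5


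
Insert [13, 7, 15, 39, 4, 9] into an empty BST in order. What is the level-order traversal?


Root = 13; build tree by BST insertion.
Level-Order traversal: [13, 7, 15, 4, 9, 39]


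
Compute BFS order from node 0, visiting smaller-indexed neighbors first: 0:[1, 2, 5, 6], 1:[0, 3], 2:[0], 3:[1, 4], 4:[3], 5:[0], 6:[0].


BFS queue: start with [0]
Visit order: [0, 1, 2, 5, 6, 3, 4]


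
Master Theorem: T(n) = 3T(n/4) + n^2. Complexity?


a=3, b=4, c=2. log_4(3)=0.792 < c=2. Case 3: O(n^c) = O(n^2)
Complexity: O(n^2)


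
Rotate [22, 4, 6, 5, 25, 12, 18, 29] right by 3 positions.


Right rotate by 3: [12, 18, 29, 22, 4, 6, 5, 25]


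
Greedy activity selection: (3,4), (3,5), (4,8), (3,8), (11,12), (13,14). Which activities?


Greedy: pick earliest-ending, then skip overlaps.
Selected (4 activities): [(3, 4), (4, 8), (11, 12), (13, 14)]


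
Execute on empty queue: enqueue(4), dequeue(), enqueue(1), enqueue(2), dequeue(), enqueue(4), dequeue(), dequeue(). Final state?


enqueue(4) -> [4]
dequeue() returns 4 -> []
enqueue(1) -> [1]
enqueue(2) -> [1, 2]
dequeue() returns 1 -> [2]
enqueue(4) -> [2, 4]
dequeue() returns 2 -> [4]
dequeue() returns 4 -> []
Final queue (front to back): []


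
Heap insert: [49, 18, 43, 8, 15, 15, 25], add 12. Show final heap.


Append 12: [49, 18, 43, 8, 15, 15, 25, 12]
Bubble up: swap idx 7(12) with idx 3(8)
Result: [49, 18, 43, 12, 15, 15, 25, 8]


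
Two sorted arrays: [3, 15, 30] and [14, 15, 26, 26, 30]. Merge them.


Compare heads, take smaller each step.
Merged: [3, 14, 15, 15, 26, 26, 30, 30]


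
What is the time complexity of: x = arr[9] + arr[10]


Analysis: constant-time operation, no loop
Complexity: O(1)


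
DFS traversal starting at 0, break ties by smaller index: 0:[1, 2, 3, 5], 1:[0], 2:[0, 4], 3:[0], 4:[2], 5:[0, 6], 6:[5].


DFS stack-based: start with [0]
Visit order: [0, 1, 2, 4, 3, 5, 6]


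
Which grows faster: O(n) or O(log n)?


logarithmic grows slower than linear
O(log n) is asymptotically smaller; O(n) grows faster


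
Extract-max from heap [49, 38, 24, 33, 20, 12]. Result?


Max = 49
Replace root with last, heapify down
Resulting heap: [38, 33, 24, 12, 20]


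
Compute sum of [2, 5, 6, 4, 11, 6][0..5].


Prefix sums: [0, 2, 7, 13, 17, 28, 34]
Sum[0..5] = prefix[6] - prefix[0] = 34 - 0 = 34


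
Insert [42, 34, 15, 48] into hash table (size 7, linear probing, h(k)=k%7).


Insertions: 42->slot 0; 34->slot 6; 15->slot 1; 48->slot 2
Table: [42, 15, 48, None, None, None, 34]


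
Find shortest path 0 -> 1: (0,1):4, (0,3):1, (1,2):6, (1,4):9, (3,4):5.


Dijkstra from 0:
Distances: {0: 0, 1: 4, 2: 10, 3: 1, 4: 6}
Shortest distance to 1 = 4, path = [0, 1]


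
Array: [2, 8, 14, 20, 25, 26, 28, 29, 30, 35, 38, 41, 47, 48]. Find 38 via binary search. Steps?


Search for 38:
[0,13] mid=6 arr[6]=28
[7,13] mid=10 arr[10]=38
Total: 2 comparisons


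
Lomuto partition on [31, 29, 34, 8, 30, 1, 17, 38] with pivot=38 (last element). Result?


Elements <= 38 go left of pivot.
Result: [31, 29, 34, 8, 30, 1, 17, 38], pivot at index 7


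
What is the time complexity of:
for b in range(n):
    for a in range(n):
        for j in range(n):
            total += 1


Per nesting level: O(n) * O(n) * O(n) = O(n^3)
Complexity: O(n^3)


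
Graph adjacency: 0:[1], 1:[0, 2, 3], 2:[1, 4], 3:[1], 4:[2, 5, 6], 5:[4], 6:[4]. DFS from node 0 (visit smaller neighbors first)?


DFS stack-based: start with [0]
Visit order: [0, 1, 2, 4, 5, 6, 3]


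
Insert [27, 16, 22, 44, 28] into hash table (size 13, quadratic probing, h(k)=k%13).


Insertions: 27->slot 1; 16->slot 3; 22->slot 9; 44->slot 5; 28->slot 2
Table: [None, 27, 28, 16, None, 44, None, None, None, 22, None, None, None]


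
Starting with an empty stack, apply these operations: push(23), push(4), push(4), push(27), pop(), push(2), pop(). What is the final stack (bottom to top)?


push(23) -> [23]
push(4) -> [23, 4]
push(4) -> [23, 4, 4]
push(27) -> [23, 4, 4, 27]
pop() returns 27 -> [23, 4, 4]
push(2) -> [23, 4, 4, 2]
pop() returns 2 -> [23, 4, 4]
Final stack (bottom to top): [23, 4, 4]


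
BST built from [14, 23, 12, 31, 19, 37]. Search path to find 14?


BST root = 14
Search for 14: compare at each node
Path: [14]


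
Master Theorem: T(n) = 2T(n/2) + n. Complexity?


a=2, b=2, c=1. log_2(2)=1 = c=1. Case 2: O(n^c log n) = O(n log n)
Complexity: O(n log n)


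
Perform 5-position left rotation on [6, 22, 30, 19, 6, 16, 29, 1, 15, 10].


Left rotate by 5: [16, 29, 1, 15, 10, 6, 22, 30, 19, 6]


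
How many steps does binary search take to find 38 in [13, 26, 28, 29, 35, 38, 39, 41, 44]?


Search for 38:
[0,8] mid=4 arr[4]=35
[5,8] mid=6 arr[6]=39
[5,5] mid=5 arr[5]=38
Total: 3 comparisons


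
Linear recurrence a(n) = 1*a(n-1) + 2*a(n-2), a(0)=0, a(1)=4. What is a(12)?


Build bottom-up:
...a(10)=1364, a(11)=2732, a(12)=1*2732+2*1364=5460


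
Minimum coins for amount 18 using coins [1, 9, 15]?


dp[0]=0; dp[i]=1+min(dp[i-c] for c in coins)
...dp[13]=5, dp[14]=6, dp[15]=1, dp[16]=2, dp[17]=3, dp[18]=2
Minimum coins for 18 = 2


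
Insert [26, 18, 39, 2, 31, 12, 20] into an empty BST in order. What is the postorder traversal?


Root = 26; build tree by BST insertion.
Postorder traversal: [12, 2, 20, 18, 31, 39, 26]


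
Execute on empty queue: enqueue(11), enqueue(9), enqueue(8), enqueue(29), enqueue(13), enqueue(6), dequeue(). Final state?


enqueue(11) -> [11]
enqueue(9) -> [11, 9]
enqueue(8) -> [11, 9, 8]
enqueue(29) -> [11, 9, 8, 29]
enqueue(13) -> [11, 9, 8, 29, 13]
enqueue(6) -> [11, 9, 8, 29, 13, 6]
dequeue() returns 11 -> [9, 8, 29, 13, 6]
Final queue (front to back): [9, 8, 29, 13, 6]


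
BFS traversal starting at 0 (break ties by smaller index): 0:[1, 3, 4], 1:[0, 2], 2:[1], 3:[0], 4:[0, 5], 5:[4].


BFS queue: start with [0]
Visit order: [0, 1, 3, 4, 2, 5]


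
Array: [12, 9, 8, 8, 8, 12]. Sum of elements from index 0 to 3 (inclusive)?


Prefix sums: [0, 12, 21, 29, 37, 45, 57]
Sum[0..3] = prefix[4] - prefix[0] = 37 - 0 = 37


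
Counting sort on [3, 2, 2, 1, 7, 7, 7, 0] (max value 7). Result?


Count array: [1, 1, 2, 1, 0, 0, 0, 3]
Reconstruct: [0, 1, 2, 2, 3, 7, 7, 7]


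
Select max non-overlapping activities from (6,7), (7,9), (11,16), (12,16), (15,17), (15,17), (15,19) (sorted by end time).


Greedy: pick earliest-ending, then skip overlaps.
Selected (3 activities): [(6, 7), (7, 9), (11, 16)]


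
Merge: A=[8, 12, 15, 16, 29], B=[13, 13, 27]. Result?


Compare heads, take smaller each step.
Merged: [8, 12, 13, 13, 15, 16, 27, 29]


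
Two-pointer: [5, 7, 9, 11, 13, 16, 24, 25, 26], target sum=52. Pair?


Two pointers: lo=0, hi=8
No pair sums to 52


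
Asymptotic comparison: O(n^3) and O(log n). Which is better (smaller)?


logarithmic grows slower than cubic
O(log n) is asymptotically smaller; O(n^3) grows faster


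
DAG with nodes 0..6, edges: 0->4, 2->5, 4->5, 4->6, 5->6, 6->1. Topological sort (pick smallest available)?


Kahn's algorithm, process smallest node first
Order: [0, 2, 3, 4, 5, 6, 1]


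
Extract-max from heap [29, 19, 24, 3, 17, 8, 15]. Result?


Max = 29
Replace root with last, heapify down
Resulting heap: [24, 19, 15, 3, 17, 8]


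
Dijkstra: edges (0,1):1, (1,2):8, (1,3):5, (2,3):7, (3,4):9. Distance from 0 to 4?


Dijkstra from 0:
Distances: {0: 0, 1: 1, 2: 9, 3: 6, 4: 15}
Shortest distance to 4 = 15, path = [0, 1, 3, 4]


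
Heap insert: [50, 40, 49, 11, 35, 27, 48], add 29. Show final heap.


Append 29: [50, 40, 49, 11, 35, 27, 48, 29]
Bubble up: swap idx 7(29) with idx 3(11)
Result: [50, 40, 49, 29, 35, 27, 48, 11]


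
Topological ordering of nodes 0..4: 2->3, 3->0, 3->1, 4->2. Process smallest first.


Kahn's algorithm, process smallest node first
Order: [4, 2, 3, 0, 1]


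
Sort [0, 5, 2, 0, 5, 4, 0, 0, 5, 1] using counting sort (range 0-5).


Count array: [4, 1, 1, 0, 1, 3]
Reconstruct: [0, 0, 0, 0, 1, 2, 4, 5, 5, 5]


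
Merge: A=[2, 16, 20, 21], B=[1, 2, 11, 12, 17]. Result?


Compare heads, take smaller each step.
Merged: [1, 2, 2, 11, 12, 16, 17, 20, 21]


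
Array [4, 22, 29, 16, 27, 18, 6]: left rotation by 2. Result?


Left rotate by 2: [29, 16, 27, 18, 6, 4, 22]


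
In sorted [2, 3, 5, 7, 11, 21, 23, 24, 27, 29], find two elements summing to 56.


Two pointers: lo=0, hi=9
Found pair: (27, 29) summing to 56


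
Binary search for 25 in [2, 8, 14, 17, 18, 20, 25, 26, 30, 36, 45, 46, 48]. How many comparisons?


Search for 25:
[0,12] mid=6 arr[6]=25
Total: 1 comparisons


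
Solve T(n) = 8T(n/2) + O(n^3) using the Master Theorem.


a=8, b=2, c=3. log_2(8)=3 = c=3. Case 2: O(n^c log n) = O(n^3 log n)
Complexity: O(n^3 log n)


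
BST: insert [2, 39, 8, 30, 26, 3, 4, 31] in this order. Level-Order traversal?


Root = 2; build tree by BST insertion.
Level-Order traversal: [2, 39, 8, 3, 30, 4, 26, 31]


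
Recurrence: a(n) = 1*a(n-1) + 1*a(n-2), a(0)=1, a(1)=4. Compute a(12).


Build bottom-up:
...a(10)=254, a(11)=411, a(12)=1*411+1*254=665


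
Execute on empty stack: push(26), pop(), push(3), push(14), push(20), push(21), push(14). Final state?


push(26) -> [26]
pop() returns 26 -> []
push(3) -> [3]
push(14) -> [3, 14]
push(20) -> [3, 14, 20]
push(21) -> [3, 14, 20, 21]
push(14) -> [3, 14, 20, 21, 14]
Final stack (bottom to top): [3, 14, 20, 21, 14]


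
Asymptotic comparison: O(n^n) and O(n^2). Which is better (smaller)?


quadratic grows slower than n^n
O(n^2) is asymptotically smaller; O(n^n) grows faster


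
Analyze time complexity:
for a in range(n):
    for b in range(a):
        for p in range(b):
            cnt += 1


Per nesting level: O(n) * O(n) [triangular over a] * O(n) [triangular over b] = O(n^3)
Complexity: O(n^3)


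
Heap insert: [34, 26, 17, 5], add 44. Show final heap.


Append 44: [34, 26, 17, 5, 44]
Bubble up: swap idx 4(44) with idx 1(26); swap idx 1(44) with idx 0(34)
Result: [44, 34, 17, 5, 26]


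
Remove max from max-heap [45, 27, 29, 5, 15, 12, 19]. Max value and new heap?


Max = 45
Replace root with last, heapify down
Resulting heap: [29, 27, 19, 5, 15, 12]


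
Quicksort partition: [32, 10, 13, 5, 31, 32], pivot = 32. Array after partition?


Elements <= 32 go left of pivot.
Result: [32, 10, 13, 5, 31, 32], pivot at index 5


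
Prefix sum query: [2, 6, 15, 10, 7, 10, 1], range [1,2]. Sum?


Prefix sums: [0, 2, 8, 23, 33, 40, 50, 51]
Sum[1..2] = prefix[3] - prefix[1] = 23 - 2 = 21


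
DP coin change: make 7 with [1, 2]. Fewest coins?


dp[0]=0; dp[i]=1+min(dp[i-c] for c in coins)
...dp[2]=1, dp[3]=2, dp[4]=2, dp[5]=3, dp[6]=3, dp[7]=4
Minimum coins for 7 = 4


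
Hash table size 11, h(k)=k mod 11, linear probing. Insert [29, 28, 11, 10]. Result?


Insertions: 29->slot 7; 28->slot 6; 11->slot 0; 10->slot 10
Table: [11, None, None, None, None, None, 28, 29, None, None, 10]


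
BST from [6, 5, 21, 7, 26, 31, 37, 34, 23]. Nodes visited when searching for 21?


BST root = 6
Search for 21: compare at each node
Path: [6, 21]


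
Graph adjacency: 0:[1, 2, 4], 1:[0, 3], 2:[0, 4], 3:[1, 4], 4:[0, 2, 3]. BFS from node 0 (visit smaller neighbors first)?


BFS queue: start with [0]
Visit order: [0, 1, 2, 4, 3]


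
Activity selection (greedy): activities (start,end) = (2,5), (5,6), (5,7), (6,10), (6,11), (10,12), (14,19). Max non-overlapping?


Greedy: pick earliest-ending, then skip overlaps.
Selected (5 activities): [(2, 5), (5, 6), (6, 10), (10, 12), (14, 19)]


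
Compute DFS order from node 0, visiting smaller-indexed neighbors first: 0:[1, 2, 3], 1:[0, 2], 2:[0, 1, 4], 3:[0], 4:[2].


DFS stack-based: start with [0]
Visit order: [0, 1, 2, 4, 3]


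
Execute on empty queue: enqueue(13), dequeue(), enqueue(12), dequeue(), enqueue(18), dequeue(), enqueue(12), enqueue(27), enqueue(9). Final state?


enqueue(13) -> [13]
dequeue() returns 13 -> []
enqueue(12) -> [12]
dequeue() returns 12 -> []
enqueue(18) -> [18]
dequeue() returns 18 -> []
enqueue(12) -> [12]
enqueue(27) -> [12, 27]
enqueue(9) -> [12, 27, 9]
Final queue (front to back): [12, 27, 9]


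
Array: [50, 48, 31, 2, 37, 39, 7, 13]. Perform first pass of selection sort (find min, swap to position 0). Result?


After one pass: [2, 48, 31, 50, 37, 39, 7, 13]


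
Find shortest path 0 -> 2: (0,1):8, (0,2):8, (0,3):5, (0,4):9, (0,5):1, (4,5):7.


Dijkstra from 0:
Distances: {0: 0, 1: 8, 2: 8, 3: 5, 4: 8, 5: 1}
Shortest distance to 2 = 8, path = [0, 2]


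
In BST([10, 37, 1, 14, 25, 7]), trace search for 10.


BST root = 10
Search for 10: compare at each node
Path: [10]


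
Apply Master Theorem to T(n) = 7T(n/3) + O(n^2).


a=7, b=3, c=2. log_3(7)=1.771 < c=2. Case 3: O(n^c) = O(n^2)
Complexity: O(n^2)


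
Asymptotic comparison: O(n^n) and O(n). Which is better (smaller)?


linear grows slower than n^n
O(n) is asymptotically smaller; O(n^n) grows faster


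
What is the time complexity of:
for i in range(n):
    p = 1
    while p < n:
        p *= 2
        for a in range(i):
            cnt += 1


Per nesting level: O(n) * O(log n) * O(n) [triangular over i] = O(n^2 log n)
Complexity: O(n^2 log n)


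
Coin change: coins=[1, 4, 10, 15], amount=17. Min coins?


dp[0]=0; dp[i]=1+min(dp[i-c] for c in coins)
...dp[12]=3, dp[13]=4, dp[14]=2, dp[15]=1, dp[16]=2, dp[17]=3
Minimum coins for 17 = 3


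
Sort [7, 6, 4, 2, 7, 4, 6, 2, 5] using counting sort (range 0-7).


Count array: [0, 0, 2, 0, 2, 1, 2, 2]
Reconstruct: [2, 2, 4, 4, 5, 6, 6, 7, 7]


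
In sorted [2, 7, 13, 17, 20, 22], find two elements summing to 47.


Two pointers: lo=0, hi=5
No pair sums to 47


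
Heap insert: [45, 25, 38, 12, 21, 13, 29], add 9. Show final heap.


Append 9: [45, 25, 38, 12, 21, 13, 29, 9]
Bubble up: no swaps needed
Result: [45, 25, 38, 12, 21, 13, 29, 9]


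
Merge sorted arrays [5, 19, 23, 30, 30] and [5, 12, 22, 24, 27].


Compare heads, take smaller each step.
Merged: [5, 5, 12, 19, 22, 23, 24, 27, 30, 30]


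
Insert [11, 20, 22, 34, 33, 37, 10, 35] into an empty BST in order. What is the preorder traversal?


Root = 11; build tree by BST insertion.
Preorder traversal: [11, 10, 20, 22, 34, 33, 37, 35]


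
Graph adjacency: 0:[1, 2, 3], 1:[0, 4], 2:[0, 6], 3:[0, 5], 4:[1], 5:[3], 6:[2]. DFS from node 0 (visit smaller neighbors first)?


DFS stack-based: start with [0]
Visit order: [0, 1, 4, 2, 6, 3, 5]


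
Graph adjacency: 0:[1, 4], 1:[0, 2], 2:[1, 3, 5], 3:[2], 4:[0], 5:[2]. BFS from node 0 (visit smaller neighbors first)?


BFS queue: start with [0]
Visit order: [0, 1, 4, 2, 3, 5]


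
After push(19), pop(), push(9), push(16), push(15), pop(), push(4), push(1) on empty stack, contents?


push(19) -> [19]
pop() returns 19 -> []
push(9) -> [9]
push(16) -> [9, 16]
push(15) -> [9, 16, 15]
pop() returns 15 -> [9, 16]
push(4) -> [9, 16, 4]
push(1) -> [9, 16, 4, 1]
Final stack (bottom to top): [9, 16, 4, 1]


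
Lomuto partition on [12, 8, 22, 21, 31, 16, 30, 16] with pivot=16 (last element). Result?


Elements <= 16 go left of pivot.
Result: [12, 8, 16, 16, 31, 22, 30, 21], pivot at index 3


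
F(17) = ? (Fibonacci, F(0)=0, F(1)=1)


F(n)=F(n-1)+F(n-2)
...F(15)=610, F(16)=987, F(17)=1597


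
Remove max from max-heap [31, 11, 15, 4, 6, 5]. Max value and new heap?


Max = 31
Replace root with last, heapify down
Resulting heap: [15, 11, 5, 4, 6]


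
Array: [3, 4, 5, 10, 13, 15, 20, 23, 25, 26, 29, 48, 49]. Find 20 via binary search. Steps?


Search for 20:
[0,12] mid=6 arr[6]=20
Total: 1 comparisons


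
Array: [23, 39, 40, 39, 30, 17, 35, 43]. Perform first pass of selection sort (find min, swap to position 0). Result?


After one pass: [17, 39, 40, 39, 30, 23, 35, 43]


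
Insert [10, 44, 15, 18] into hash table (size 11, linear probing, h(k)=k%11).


Insertions: 10->slot 10; 44->slot 0; 15->slot 4; 18->slot 7
Table: [44, None, None, None, 15, None, None, 18, None, None, 10]


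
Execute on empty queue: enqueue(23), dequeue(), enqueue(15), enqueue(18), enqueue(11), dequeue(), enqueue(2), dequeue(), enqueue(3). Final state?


enqueue(23) -> [23]
dequeue() returns 23 -> []
enqueue(15) -> [15]
enqueue(18) -> [15, 18]
enqueue(11) -> [15, 18, 11]
dequeue() returns 15 -> [18, 11]
enqueue(2) -> [18, 11, 2]
dequeue() returns 18 -> [11, 2]
enqueue(3) -> [11, 2, 3]
Final queue (front to back): [11, 2, 3]


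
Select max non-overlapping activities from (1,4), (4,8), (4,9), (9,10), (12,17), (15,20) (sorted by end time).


Greedy: pick earliest-ending, then skip overlaps.
Selected (4 activities): [(1, 4), (4, 8), (9, 10), (12, 17)]


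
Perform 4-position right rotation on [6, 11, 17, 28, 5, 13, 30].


Right rotate by 4: [28, 5, 13, 30, 6, 11, 17]


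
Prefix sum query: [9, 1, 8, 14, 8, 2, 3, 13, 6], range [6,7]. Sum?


Prefix sums: [0, 9, 10, 18, 32, 40, 42, 45, 58, 64]
Sum[6..7] = prefix[8] - prefix[6] = 58 - 42 = 16


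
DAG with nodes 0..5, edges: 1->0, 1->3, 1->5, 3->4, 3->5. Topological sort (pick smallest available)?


Kahn's algorithm, process smallest node first
Order: [1, 0, 2, 3, 4, 5]


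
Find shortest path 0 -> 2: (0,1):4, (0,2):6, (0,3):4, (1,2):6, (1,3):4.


Dijkstra from 0:
Distances: {0: 0, 1: 4, 2: 6, 3: 4}
Shortest distance to 2 = 6, path = [0, 2]


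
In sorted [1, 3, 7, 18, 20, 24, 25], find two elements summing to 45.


Two pointers: lo=0, hi=6
Found pair: (20, 25) summing to 45


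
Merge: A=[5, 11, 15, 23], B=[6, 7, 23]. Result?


Compare heads, take smaller each step.
Merged: [5, 6, 7, 11, 15, 23, 23]


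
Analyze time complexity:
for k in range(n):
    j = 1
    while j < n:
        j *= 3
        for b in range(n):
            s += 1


Per nesting level: O(n) * O(log n) * O(n) = O(n^2 log n)
Complexity: O(n^2 log n)


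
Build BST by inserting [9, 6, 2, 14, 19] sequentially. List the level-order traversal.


Root = 9; build tree by BST insertion.
Level-Order traversal: [9, 6, 14, 2, 19]


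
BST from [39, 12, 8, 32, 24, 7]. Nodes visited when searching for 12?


BST root = 39
Search for 12: compare at each node
Path: [39, 12]


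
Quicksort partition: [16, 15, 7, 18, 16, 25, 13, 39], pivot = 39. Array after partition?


Elements <= 39 go left of pivot.
Result: [16, 15, 7, 18, 16, 25, 13, 39], pivot at index 7


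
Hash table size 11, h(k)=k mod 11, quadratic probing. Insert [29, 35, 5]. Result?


Insertions: 29->slot 7; 35->slot 2; 5->slot 5
Table: [None, None, 35, None, None, 5, None, 29, None, None, None]


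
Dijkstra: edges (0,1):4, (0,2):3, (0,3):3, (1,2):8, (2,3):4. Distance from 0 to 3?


Dijkstra from 0:
Distances: {0: 0, 1: 4, 2: 3, 3: 3}
Shortest distance to 3 = 3, path = [0, 3]


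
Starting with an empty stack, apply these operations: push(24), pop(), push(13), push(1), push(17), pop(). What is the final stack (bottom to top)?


push(24) -> [24]
pop() returns 24 -> []
push(13) -> [13]
push(1) -> [13, 1]
push(17) -> [13, 1, 17]
pop() returns 17 -> [13, 1]
Final stack (bottom to top): [13, 1]


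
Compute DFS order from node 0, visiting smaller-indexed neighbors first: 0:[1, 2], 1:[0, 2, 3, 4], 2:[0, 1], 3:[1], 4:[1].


DFS stack-based: start with [0]
Visit order: [0, 1, 2, 3, 4]


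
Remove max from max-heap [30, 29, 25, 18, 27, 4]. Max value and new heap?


Max = 30
Replace root with last, heapify down
Resulting heap: [29, 27, 25, 18, 4]
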